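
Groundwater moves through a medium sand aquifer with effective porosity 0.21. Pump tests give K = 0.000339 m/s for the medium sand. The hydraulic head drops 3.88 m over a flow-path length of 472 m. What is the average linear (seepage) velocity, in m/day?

1.15

Convert K: 0.000339 m/s × 86400 = 29.29 m/day.
Hydraulic gradient i = Δh / L = 3.88 / 472 = 0.008220.
Darcy flux q = K · i = 29.29 × 0.008220 = 0.2408 m/day.
Seepage velocity v = q / n_e = 0.2408 / 0.21 = 1.147 m/day.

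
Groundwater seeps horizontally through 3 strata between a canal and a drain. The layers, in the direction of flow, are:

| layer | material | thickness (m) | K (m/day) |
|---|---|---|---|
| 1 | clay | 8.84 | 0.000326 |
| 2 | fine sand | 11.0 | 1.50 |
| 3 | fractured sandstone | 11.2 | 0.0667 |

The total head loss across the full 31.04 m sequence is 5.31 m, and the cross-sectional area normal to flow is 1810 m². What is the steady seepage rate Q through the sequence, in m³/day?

0.352

Flow is perpendicular to layering, so the layers act in series and the equivalent K is the thickness-weighted harmonic mean.
Total thickness L = 8.84 + 11.0 + 11.2 = 31.04 m.
Σ(b_i/K_i) = 8.84/0.000326 + 11.0/1.50 + 11.2/0.0667 = 27292 d.
K_eq = L / Σ(b_i/K_i) = 31.04 / 27292 = 0.001137 m/day.
Q = K_eq · A · (Δh/L) = 0.001137 × 1810 × (5.31/31.04) = 0.3522 m³/day.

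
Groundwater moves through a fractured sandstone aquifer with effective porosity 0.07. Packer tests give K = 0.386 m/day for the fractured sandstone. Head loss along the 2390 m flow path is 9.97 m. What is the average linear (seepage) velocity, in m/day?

0.0230

Hydraulic gradient i = Δh / L = 9.97 / 2390 = 0.004172.
Darcy flux q = K · i = 0.3860 × 0.004172 = 0.001610 m/day.
Seepage velocity v = q / n_e = 0.001610 / 0.07 = 0.02300 m/day.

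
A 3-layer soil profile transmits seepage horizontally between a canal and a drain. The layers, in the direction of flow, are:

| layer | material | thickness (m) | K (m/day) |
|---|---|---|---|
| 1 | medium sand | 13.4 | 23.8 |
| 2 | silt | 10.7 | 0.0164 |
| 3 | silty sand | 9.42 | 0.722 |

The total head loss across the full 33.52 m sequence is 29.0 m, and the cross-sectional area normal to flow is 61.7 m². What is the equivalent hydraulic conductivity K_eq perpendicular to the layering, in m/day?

0.0503

Flow is perpendicular to layering, so the layers act in series and the equivalent K is the thickness-weighted harmonic mean.
Total thickness L = 13.4 + 10.7 + 9.42 = 33.52 m.
Σ(b_i/K_i) = 13.4/23.8 + 10.7/0.0164 + 9.42/0.722 = 666.0 d.
K_eq = L / Σ(b_i/K_i) = 33.52 / 666.0 = 0.05033 m/day.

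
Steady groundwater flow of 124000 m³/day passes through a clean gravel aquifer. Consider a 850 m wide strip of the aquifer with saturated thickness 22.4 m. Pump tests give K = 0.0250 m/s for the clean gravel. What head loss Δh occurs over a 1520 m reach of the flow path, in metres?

4.58

Convert K: 0.0250 m/s × 86400 = 2160 m/day.
Cross-sectional area A = 850 × 22.4 = 19040 m².
From Q = K·A·i, i = Q / (K·A) = 124000 / (2160 × 19040) = 0.003015.
Head loss Δh = i · L = 0.003015 × 1520 = 4.583 m.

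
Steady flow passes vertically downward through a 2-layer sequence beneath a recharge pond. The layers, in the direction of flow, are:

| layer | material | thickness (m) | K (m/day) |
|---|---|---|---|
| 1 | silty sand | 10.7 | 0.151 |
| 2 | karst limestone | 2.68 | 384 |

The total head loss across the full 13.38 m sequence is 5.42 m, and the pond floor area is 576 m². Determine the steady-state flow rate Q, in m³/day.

Flow is perpendicular to layering, so the layers act in series and the equivalent K is the thickness-weighted harmonic mean.
Total thickness L = 10.7 + 2.68 = 13.38 m.
Σ(b_i/K_i) = 10.7/0.151 + 2.68/384 = 70.87 d.
K_eq = L / Σ(b_i/K_i) = 13.38 / 70.87 = 0.1888 m/day.
Q = K_eq · A · (Δh/L) = 0.1888 × 576 × (5.42/13.38) = 44.05 m³/day.

44.1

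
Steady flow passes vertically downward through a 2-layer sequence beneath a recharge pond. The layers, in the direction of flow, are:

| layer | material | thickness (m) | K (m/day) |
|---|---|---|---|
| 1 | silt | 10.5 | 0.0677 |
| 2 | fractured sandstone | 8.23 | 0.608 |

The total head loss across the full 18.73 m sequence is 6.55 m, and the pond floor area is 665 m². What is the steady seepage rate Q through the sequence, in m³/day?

25.8

Flow is perpendicular to layering, so the layers act in series and the equivalent K is the thickness-weighted harmonic mean.
Total thickness L = 10.5 + 8.23 = 18.73 m.
Σ(b_i/K_i) = 10.5/0.0677 + 8.23/0.608 = 168.6 d.
K_eq = L / Σ(b_i/K_i) = 18.73 / 168.6 = 0.1111 m/day.
Q = K_eq · A · (Δh/L) = 0.1111 × 665 × (6.55/18.73) = 25.83 m³/day.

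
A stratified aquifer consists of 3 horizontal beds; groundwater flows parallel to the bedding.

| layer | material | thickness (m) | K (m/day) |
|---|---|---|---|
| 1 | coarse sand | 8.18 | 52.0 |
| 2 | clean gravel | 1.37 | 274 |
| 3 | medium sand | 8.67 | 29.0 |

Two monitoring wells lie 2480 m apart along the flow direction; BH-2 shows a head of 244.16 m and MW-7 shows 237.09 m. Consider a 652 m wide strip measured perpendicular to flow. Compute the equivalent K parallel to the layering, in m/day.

57.7

Flow is parallel to layering, so each bed carries its own Darcy discharge and the transmissivities add.
Σ(K_i·b_i) = 52.0×8.18 + 274×1.37 + 29.0×8.67 = 1052 m²/day.
Total thickness b = 18.22 m, so K_eq = Σ(K_i·b_i)/b = 57.75 m/day.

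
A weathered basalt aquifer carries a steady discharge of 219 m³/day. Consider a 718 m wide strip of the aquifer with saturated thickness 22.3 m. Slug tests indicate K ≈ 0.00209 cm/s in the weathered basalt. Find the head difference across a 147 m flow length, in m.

Convert K: 0.00209 cm/s × 864 = 1.806 m/day.
Cross-sectional area A = 718 × 22.3 = 16011 m².
From Q = K·A·i, i = Q / (K·A) = 219 / (1.806 × 16011) = 0.007575.
Head loss Δh = i · L = 0.007575 × 147 = 1.113 m.

1.11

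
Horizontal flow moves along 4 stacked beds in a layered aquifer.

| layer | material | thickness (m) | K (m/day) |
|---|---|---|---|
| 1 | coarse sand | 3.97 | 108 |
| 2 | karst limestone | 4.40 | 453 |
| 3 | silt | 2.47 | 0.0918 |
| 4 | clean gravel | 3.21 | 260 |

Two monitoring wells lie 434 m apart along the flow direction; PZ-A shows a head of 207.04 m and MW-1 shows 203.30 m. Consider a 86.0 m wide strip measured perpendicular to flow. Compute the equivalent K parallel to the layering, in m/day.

232

Flow is parallel to layering, so each bed carries its own Darcy discharge and the transmissivities add.
Σ(K_i·b_i) = 108×3.97 + 453×4.40 + 0.0918×2.47 + 260×3.21 = 3257 m²/day.
Total thickness b = 14.05 m, so K_eq = Σ(K_i·b_i)/b = 231.8 m/day.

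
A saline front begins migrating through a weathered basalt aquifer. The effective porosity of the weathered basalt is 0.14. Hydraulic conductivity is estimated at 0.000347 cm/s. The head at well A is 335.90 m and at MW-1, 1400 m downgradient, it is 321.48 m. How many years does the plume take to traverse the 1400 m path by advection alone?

174

Convert K: 0.000347 cm/s × 864 = 0.2998 m/day.
Hydraulic gradient i = (335.90 − 321.48) / 1400 = 14.42 / 1400 = 0.01030.
Darcy flux q = K · i = 0.2998 × 0.01030 = 0.003088 m/day.
Seepage velocity v = q / n_e = 0.003088 / 0.14 = 0.02206 m/day.
Travel time t = L / v = 1400 / 0.02206 = 63471 days = 173.8 years.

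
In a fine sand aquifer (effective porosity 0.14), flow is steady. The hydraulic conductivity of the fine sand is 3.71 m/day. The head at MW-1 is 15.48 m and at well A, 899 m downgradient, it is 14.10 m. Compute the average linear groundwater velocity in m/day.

0.0407

Hydraulic gradient i = (15.48 − 14.10) / 899 = 1.38 / 899 = 0.001535.
Darcy flux q = K · i = 3.710 × 0.001535 = 0.005695 m/day.
Seepage velocity v = q / n_e = 0.005695 / 0.14 = 0.04068 m/day.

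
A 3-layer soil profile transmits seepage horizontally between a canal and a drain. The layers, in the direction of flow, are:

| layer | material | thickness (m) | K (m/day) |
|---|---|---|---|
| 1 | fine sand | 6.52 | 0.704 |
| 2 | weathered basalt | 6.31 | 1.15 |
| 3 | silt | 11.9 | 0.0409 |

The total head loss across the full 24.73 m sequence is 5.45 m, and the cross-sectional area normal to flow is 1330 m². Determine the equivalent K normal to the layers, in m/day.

Flow is perpendicular to layering, so the layers act in series and the equivalent K is the thickness-weighted harmonic mean.
Total thickness L = 6.52 + 6.31 + 11.9 = 24.73 m.
Σ(b_i/K_i) = 6.52/0.704 + 6.31/1.15 + 11.9/0.0409 = 305.7 d.
K_eq = L / Σ(b_i/K_i) = 24.73 / 305.7 = 0.08090 m/day.

0.0809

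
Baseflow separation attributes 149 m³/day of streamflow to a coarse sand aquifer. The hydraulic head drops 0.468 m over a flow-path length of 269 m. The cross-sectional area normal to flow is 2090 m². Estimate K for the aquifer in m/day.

Hydraulic gradient i = Δh / L = 0.468 / 269 = 0.001740.
From Q = K·A·i, K = Q / (A·i) = 149 / (2090 × 0.001740) = 40.98 m/day.

41.0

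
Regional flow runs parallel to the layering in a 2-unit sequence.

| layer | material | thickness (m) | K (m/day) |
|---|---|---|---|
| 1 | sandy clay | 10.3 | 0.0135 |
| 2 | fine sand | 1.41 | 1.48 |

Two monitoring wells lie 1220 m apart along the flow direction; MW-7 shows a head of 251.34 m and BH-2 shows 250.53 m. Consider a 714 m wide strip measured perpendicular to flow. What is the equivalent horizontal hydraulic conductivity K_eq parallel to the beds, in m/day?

0.190

Flow is parallel to layering, so each bed carries its own Darcy discharge and the transmissivities add.
Σ(K_i·b_i) = 0.0135×10.3 + 1.48×1.41 = 2.226 m²/day.
Total thickness b = 11.71 m, so K_eq = Σ(K_i·b_i)/b = 0.1901 m/day.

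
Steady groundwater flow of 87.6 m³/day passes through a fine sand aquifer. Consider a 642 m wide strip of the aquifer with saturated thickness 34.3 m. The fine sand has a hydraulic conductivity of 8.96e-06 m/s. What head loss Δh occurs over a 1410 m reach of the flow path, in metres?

7.25

Convert K: 8.96e-06 m/s × 86400 = 0.7741 m/day.
Cross-sectional area A = 642 × 34.3 = 22021 m².
From Q = K·A·i, i = Q / (K·A) = 87.6 / (0.7741 × 22021) = 0.005139.
Head loss Δh = i · L = 0.005139 × 1410 = 7.246 m.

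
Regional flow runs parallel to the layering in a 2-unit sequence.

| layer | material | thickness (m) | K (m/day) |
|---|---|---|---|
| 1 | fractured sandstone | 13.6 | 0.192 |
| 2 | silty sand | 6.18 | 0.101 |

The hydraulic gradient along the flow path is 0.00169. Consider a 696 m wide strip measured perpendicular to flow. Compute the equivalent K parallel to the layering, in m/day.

0.164

Flow is parallel to layering, so each bed carries its own Darcy discharge and the transmissivities add.
Σ(K_i·b_i) = 0.192×13.6 + 0.101×6.18 = 3.235 m²/day.
Total thickness b = 19.78 m, so K_eq = Σ(K_i·b_i)/b = 0.1636 m/day.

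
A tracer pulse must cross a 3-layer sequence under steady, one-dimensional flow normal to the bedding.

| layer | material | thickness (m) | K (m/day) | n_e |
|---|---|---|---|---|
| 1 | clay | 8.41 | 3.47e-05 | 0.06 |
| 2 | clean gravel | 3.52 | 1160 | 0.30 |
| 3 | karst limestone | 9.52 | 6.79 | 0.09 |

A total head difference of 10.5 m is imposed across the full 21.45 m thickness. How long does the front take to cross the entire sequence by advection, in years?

153

With flow normal to the layers, continuity requires the same specific discharge q through every layer.
Σ(b_i/K_i) = 8.41/3.47e-05 + 3.52/1160 + 9.52/6.79 = 2.424e+05 d.
q = Δh / Σ(b_i/K_i) = 10.5 / 2.424e+05 = 4.332e-05 m/day.
In each layer the seepage velocity is v_i = q/n_i, so the layer transit time is t_i = b_i·n_i / q:
  layer 1 (clay): t_1 = 8.41 × 0.06 / 4.332e-05 = 11647 d
  layer 2 (clean gravel): t_2 = 3.52 × 0.30 / 4.332e-05 = 24375 d
  layer 3 (karst limestone): t_3 = 9.52 × 0.09 / 4.332e-05 = 19777 d
Total t = Σ t_i = 55799 days = 152.8 years.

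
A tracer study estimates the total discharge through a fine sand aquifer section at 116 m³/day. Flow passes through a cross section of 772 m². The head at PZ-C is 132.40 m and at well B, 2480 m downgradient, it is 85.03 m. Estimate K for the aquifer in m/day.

Hydraulic gradient i = (132.40 − 85.03) / 2480 = 47.37 / 2480 = 0.01910.
From Q = K·A·i, K = Q / (A·i) = 116 / (772.0 × 0.01910) = 7.867 m/day.

7.87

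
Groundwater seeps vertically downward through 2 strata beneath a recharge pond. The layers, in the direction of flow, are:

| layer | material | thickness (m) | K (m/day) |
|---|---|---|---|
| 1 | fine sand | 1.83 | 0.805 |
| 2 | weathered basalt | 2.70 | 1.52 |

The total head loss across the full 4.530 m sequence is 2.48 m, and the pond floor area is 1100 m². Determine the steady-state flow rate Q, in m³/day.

Flow is perpendicular to layering, so the layers act in series and the equivalent K is the thickness-weighted harmonic mean.
Total thickness L = 1.83 + 2.70 = 4.530 m.
Σ(b_i/K_i) = 1.83/0.805 + 2.70/1.52 = 4.050 d.
K_eq = L / Σ(b_i/K_i) = 4.530 / 4.050 = 1.119 m/day.
Q = K_eq · A · (Δh/L) = 1.119 × 1100 × (2.48/4.530) = 673.6 m³/day.

674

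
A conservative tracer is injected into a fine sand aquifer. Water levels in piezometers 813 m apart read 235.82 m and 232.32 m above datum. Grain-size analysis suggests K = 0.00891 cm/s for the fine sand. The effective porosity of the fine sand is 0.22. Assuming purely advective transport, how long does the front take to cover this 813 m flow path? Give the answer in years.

Convert K: 0.00891 cm/s × 864 = 7.698 m/day.
Hydraulic gradient i = (235.82 − 232.32) / 813 = 3.5 / 813 = 0.004305.
Darcy flux q = K · i = 7.698 × 0.004305 = 0.03314 m/day.
Seepage velocity v = q / n_e = 0.03314 / 0.22 = 0.1506 m/day.
Travel time t = L / v = 813 / 0.1506 = 5397 days = 14.78 years.

14.8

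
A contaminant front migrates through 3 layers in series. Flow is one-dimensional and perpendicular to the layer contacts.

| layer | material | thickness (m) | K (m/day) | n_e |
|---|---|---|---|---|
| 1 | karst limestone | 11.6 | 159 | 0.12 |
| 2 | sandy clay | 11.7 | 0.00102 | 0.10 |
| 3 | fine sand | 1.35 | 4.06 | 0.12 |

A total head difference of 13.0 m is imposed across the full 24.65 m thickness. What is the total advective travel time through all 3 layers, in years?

6.58

With flow normal to the layers, continuity requires the same specific discharge q through every layer.
Σ(b_i/K_i) = 11.6/159 + 11.7/0.00102 + 1.35/4.06 = 11471 d.
q = Δh / Σ(b_i/K_i) = 13.0 / 11471 = 0.001133 m/day.
In each layer the seepage velocity is v_i = q/n_i, so the layer transit time is t_i = b_i·n_i / q:
  layer 1 (karst limestone): t_1 = 11.6 × 0.12 / 0.001133 = 1228 d
  layer 2 (sandy clay): t_2 = 11.7 × 0.10 / 0.001133 = 1032 d
  layer 3 (fine sand): t_3 = 1.35 × 0.12 / 0.001133 = 142.9 d
Total t = Σ t_i = 2404 days = 6.581 years.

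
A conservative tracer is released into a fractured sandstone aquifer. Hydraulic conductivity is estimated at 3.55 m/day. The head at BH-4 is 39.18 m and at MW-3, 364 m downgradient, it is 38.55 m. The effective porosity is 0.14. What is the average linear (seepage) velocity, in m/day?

Hydraulic gradient i = (39.18 − 38.55) / 364 = 0.63 / 364 = 0.001731.
Darcy flux q = K · i = 3.550 × 0.001731 = 0.006144 m/day.
Seepage velocity v = q / n_e = 0.006144 / 0.14 = 0.04389 m/day.

0.0439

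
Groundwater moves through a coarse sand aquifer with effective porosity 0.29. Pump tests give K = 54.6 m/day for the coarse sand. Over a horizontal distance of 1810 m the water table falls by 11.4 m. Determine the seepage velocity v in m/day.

1.19

Hydraulic gradient i = Δh / L = 11.4 / 1810 = 0.006298.
Darcy flux q = K · i = 54.60 × 0.006298 = 0.3439 m/day.
Seepage velocity v = q / n_e = 0.3439 / 0.29 = 1.186 m/day.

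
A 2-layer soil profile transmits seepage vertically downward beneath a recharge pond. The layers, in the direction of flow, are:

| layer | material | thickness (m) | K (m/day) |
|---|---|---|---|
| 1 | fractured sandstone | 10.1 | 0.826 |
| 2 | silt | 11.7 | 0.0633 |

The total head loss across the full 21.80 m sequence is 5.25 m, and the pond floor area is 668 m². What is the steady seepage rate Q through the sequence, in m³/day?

17.8

Flow is perpendicular to layering, so the layers act in series and the equivalent K is the thickness-weighted harmonic mean.
Total thickness L = 10.1 + 11.7 = 21.80 m.
Σ(b_i/K_i) = 10.1/0.826 + 11.7/0.0633 = 197.1 d.
K_eq = L / Σ(b_i/K_i) = 21.80 / 197.1 = 0.1106 m/day.
Q = K_eq · A · (Δh/L) = 0.1106 × 668 × (5.25/21.80) = 17.80 m³/day.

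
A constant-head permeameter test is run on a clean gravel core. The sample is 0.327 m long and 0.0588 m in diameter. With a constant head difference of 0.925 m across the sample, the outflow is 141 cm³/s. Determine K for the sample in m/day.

1590

Cross-sectional area A = π·(d/2)² = π × (0.0588/2)² = 0.002715 m².
Convert discharge: 141 cm³/s = 0.0001410 m³/s.
Darcy's law rearranged: K = Q·L / (A·Δh) = 0.0001410 × 0.327 / (0.002715 × 0.925) = 0.01836 m/s = 1586 m/day.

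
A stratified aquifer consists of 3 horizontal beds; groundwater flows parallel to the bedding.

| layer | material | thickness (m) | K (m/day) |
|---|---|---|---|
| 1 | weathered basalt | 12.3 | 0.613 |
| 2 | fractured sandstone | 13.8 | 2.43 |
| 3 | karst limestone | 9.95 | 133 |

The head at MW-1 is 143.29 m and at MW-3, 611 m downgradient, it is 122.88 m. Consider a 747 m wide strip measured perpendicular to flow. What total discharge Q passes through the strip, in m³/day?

34000

Flow is parallel to layering, so each bed carries its own Darcy discharge and the transmissivities add.
Σ(K_i·b_i) = 0.613×12.3 + 2.43×13.8 + 133×9.95 = 1364 m²/day.
Hydraulic gradient i = (143.29 − 122.88) / 611 = 20.41 / 611 = 0.03340.
Q = Σ(K_i·b_i) · W · i = 1364 × 747 × 0.03340 = 34046 m³/day.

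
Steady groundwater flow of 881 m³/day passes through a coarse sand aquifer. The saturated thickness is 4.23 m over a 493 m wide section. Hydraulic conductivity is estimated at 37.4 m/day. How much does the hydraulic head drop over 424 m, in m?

Cross-sectional area A = 493 × 4.23 = 2085 m².
From Q = K·A·i, i = Q / (K·A) = 881 / (37.40 × 2085) = 0.01130.
Head loss Δh = i · L = 0.01130 × 424 = 4.789 m.

4.79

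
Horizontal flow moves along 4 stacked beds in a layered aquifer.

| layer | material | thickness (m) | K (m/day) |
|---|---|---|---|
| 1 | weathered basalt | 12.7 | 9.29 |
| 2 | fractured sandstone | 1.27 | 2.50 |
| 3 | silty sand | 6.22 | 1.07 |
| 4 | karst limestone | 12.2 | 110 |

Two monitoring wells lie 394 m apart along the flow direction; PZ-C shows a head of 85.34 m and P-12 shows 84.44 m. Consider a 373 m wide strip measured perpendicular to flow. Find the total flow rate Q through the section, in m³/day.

Flow is parallel to layering, so each bed carries its own Darcy discharge and the transmissivities add.
Σ(K_i·b_i) = 9.29×12.7 + 2.50×1.27 + 1.07×6.22 + 110×12.2 = 1470 m²/day.
Hydraulic gradient i = (85.34 − 84.44) / 394 = 0.9 / 394 = 0.002284.
Q = Σ(K_i·b_i) · W · i = 1470 × 373 × 0.002284 = 1252 m³/day.

1250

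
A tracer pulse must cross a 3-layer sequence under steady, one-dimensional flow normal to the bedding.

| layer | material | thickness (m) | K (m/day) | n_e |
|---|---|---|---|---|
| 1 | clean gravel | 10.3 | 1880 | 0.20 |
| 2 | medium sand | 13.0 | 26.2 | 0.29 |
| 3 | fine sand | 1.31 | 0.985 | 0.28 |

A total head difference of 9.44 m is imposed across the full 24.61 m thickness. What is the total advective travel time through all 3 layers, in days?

With flow normal to the layers, continuity requires the same specific discharge q through every layer.
Σ(b_i/K_i) = 10.3/1880 + 13.0/26.2 + 1.31/0.985 = 1.832 d.
q = Δh / Σ(b_i/K_i) = 9.44 / 1.832 = 5.154 m/day.
In each layer the seepage velocity is v_i = q/n_i, so the layer transit time is t_i = b_i·n_i / q:
  layer 1 (clean gravel): t_1 = 10.3 × 0.20 / 5.154 = 0.3997 d
  layer 2 (medium sand): t_2 = 13.0 × 0.29 / 5.154 = 0.7315 d
  layer 3 (fine sand): t_3 = 1.31 × 0.28 / 5.154 = 0.07117 d
Total t = Σ t_i = 1.202 days.

1.20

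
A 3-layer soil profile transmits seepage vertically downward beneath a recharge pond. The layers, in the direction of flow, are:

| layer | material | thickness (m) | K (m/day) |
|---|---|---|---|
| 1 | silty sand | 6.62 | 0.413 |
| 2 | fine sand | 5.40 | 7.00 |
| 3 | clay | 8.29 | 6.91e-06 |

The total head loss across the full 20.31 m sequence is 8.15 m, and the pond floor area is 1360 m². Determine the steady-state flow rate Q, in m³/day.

Flow is perpendicular to layering, so the layers act in series and the equivalent K is the thickness-weighted harmonic mean.
Total thickness L = 6.62 + 5.40 + 8.29 = 20.31 m.
Σ(b_i/K_i) = 6.62/0.413 + 5.40/7.00 + 8.29/6.91e-06 = 1.200e+06 d.
K_eq = L / Σ(b_i/K_i) = 20.31 / 1.200e+06 = 1.693e-05 m/day.
Q = K_eq · A · (Δh/L) = 1.693e-05 × 1360 × (8.15/20.31) = 0.009239 m³/day.

0.00924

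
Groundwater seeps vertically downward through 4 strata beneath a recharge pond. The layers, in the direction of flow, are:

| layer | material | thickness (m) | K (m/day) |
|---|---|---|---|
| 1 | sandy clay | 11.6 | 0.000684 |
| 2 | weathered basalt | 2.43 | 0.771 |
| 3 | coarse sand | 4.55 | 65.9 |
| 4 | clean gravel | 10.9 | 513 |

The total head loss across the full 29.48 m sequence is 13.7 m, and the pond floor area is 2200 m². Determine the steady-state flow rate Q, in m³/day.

Flow is perpendicular to layering, so the layers act in series and the equivalent K is the thickness-weighted harmonic mean.
Total thickness L = 11.6 + 2.43 + 4.55 + 10.9 = 29.48 m.
Σ(b_i/K_i) = 11.6/0.000684 + 2.43/0.771 + 4.55/65.9 + 10.9/513 = 16962 d.
K_eq = L / Σ(b_i/K_i) = 29.48 / 16962 = 0.001738 m/day.
Q = K_eq · A · (Δh/L) = 0.001738 × 2200 × (13.7/29.48) = 1.777 m³/day.

1.78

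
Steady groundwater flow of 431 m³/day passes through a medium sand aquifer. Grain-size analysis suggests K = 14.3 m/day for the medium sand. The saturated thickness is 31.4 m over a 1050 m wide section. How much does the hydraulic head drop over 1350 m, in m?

Cross-sectional area A = 1050 × 31.4 = 32970 m².
From Q = K·A·i, i = Q / (K·A) = 431 / (14.30 × 32970) = 0.0009142.
Head loss Δh = i · L = 0.0009142 × 1350 = 1.234 m.

1.23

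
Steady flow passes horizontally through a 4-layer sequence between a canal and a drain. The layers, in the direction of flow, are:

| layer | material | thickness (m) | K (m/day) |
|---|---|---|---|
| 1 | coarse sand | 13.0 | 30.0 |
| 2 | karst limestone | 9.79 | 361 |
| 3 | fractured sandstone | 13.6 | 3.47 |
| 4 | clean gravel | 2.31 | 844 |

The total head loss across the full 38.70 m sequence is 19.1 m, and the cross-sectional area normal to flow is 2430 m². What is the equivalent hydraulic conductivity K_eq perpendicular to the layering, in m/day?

8.83

Flow is perpendicular to layering, so the layers act in series and the equivalent K is the thickness-weighted harmonic mean.
Total thickness L = 13.0 + 9.79 + 13.6 + 2.31 = 38.70 m.
Σ(b_i/K_i) = 13.0/30.0 + 9.79/361 + 13.6/3.47 + 2.31/844 = 4.382 d.
K_eq = L / Σ(b_i/K_i) = 38.70 / 4.382 = 8.831 m/day.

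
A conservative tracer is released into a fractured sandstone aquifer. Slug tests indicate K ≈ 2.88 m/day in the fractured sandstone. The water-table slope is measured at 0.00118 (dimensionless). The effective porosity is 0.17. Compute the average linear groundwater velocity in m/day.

0.0200

Hydraulic gradient i = 0.00118.
Darcy flux q = K · i = 2.880 × 0.001180 = 0.003398 m/day.
Seepage velocity v = q / n_e = 0.003398 / 0.17 = 0.01999 m/day.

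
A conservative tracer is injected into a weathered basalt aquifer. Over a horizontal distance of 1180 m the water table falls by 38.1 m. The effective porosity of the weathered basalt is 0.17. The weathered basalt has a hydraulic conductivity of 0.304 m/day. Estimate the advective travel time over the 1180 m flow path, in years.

56.0

Hydraulic gradient i = Δh / L = 38.1 / 1180 = 0.03229.
Darcy flux q = K · i = 0.3040 × 0.03229 = 0.009816 m/day.
Seepage velocity v = q / n_e = 0.009816 / 0.17 = 0.05774 m/day.
Travel time t = L / v = 1180 / 0.05774 = 20437 days = 55.95 years.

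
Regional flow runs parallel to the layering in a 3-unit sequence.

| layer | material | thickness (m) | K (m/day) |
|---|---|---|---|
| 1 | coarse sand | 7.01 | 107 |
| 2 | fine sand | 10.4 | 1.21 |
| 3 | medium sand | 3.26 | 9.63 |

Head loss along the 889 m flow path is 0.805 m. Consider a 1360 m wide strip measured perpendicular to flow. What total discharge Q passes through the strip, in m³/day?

978

Flow is parallel to layering, so each bed carries its own Darcy discharge and the transmissivities add.
Σ(K_i·b_i) = 107×7.01 + 1.21×10.4 + 9.63×3.26 = 794.0 m²/day.
Hydraulic gradient i = Δh / L = 0.805 / 889 = 0.0009055.
Q = Σ(K_i·b_i) · W · i = 794.0 × 1360 × 0.0009055 = 977.9 m³/day.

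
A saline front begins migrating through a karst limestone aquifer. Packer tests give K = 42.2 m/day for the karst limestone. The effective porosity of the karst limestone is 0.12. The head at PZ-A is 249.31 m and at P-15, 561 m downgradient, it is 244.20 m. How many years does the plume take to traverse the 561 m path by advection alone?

0.479

Hydraulic gradient i = (249.31 − 244.20) / 561 = 5.11 / 561 = 0.009109.
Darcy flux q = K · i = 42.20 × 0.009109 = 0.3844 m/day.
Seepage velocity v = q / n_e = 0.3844 / 0.12 = 3.203 m/day.
Travel time t = L / v = 561 / 3.203 = 175.1 days = 0.4795 years.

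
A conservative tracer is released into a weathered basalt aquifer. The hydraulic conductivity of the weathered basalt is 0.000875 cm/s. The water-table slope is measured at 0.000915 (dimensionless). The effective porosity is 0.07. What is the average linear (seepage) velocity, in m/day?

0.00988

Convert K: 0.000875 cm/s × 864 = 0.7560 m/day.
Hydraulic gradient i = 0.000915.
Darcy flux q = K · i = 0.7560 × 0.0009150 = 0.0006917 m/day.
Seepage velocity v = q / n_e = 0.0006917 / 0.07 = 0.009882 m/day.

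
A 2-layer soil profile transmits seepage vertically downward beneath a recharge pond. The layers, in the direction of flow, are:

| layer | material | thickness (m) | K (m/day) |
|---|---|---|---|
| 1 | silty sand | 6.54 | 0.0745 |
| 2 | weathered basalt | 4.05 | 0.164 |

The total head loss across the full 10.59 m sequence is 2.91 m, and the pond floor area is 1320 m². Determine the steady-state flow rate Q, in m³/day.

34.1

Flow is perpendicular to layering, so the layers act in series and the equivalent K is the thickness-weighted harmonic mean.
Total thickness L = 6.54 + 4.05 = 10.59 m.
Σ(b_i/K_i) = 6.54/0.0745 + 4.05/0.164 = 112.5 d.
K_eq = L / Σ(b_i/K_i) = 10.59 / 112.5 = 0.09415 m/day.
Q = K_eq · A · (Δh/L) = 0.09415 × 1320 × (2.91/10.59) = 34.15 m³/day.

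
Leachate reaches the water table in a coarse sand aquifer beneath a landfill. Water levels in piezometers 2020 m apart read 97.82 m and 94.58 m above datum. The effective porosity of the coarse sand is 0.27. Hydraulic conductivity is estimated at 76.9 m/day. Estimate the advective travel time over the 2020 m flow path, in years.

12.1

Hydraulic gradient i = (97.82 − 94.58) / 2020 = 3.24 / 2020 = 0.001604.
Darcy flux q = K · i = 76.90 × 0.001604 = 0.1233 m/day.
Seepage velocity v = q / n_e = 0.1233 / 0.27 = 0.4568 m/day.
Travel time t = L / v = 2020 / 0.4568 = 4422 days = 12.11 years.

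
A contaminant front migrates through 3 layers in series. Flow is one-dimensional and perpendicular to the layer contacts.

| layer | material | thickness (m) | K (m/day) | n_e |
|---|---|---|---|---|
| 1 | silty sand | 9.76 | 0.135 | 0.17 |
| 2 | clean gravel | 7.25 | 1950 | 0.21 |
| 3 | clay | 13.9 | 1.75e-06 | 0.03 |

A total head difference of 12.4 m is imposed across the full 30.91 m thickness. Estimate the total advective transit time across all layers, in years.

With flow normal to the layers, continuity requires the same specific discharge q through every layer.
Σ(b_i/K_i) = 9.76/0.135 + 7.25/1950 + 13.9/1.75e-06 = 7.943e+06 d.
q = Δh / Σ(b_i/K_i) = 12.4 / 7.943e+06 = 1.561e-06 m/day.
In each layer the seepage velocity is v_i = q/n_i, so the layer transit time is t_i = b_i·n_i / q:
  layer 1 (silty sand): t_1 = 9.76 × 0.17 / 1.561e-06 = 1.063e+06 d
  layer 2 (clean gravel): t_2 = 7.25 × 0.21 / 1.561e-06 = 9.753e+05 d
  layer 3 (clay): t_3 = 13.9 × 0.03 / 1.561e-06 = 2.671e+05 d
Total t = Σ t_i = 2.305e+06 days = 6311 years.

6310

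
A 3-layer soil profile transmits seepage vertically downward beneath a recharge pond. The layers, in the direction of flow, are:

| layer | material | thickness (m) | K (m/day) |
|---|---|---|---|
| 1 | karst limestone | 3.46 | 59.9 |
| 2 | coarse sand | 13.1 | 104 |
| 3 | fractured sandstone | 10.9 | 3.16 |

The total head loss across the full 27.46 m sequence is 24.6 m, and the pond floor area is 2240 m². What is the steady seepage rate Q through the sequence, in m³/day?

15200

Flow is perpendicular to layering, so the layers act in series and the equivalent K is the thickness-weighted harmonic mean.
Total thickness L = 3.46 + 13.1 + 10.9 = 27.46 m.
Σ(b_i/K_i) = 3.46/59.9 + 13.1/104 + 10.9/3.16 = 3.633 d.
K_eq = L / Σ(b_i/K_i) = 27.46 / 3.633 = 7.558 m/day.
Q = K_eq · A · (Δh/L) = 7.558 × 2240 × (24.6/27.46) = 15167 m³/day.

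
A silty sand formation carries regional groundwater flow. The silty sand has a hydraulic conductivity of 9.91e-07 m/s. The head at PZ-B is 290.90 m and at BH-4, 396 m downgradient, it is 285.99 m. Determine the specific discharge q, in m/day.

0.00106

Convert K: 9.91e-07 m/s × 86400 = 0.08562 m/day.
Hydraulic gradient i = (290.90 − 285.99) / 396 = 4.91 / 396 = 0.01240.
Specific discharge q = K · i = 0.08562 × 0.01240 = 0.001062 m/day.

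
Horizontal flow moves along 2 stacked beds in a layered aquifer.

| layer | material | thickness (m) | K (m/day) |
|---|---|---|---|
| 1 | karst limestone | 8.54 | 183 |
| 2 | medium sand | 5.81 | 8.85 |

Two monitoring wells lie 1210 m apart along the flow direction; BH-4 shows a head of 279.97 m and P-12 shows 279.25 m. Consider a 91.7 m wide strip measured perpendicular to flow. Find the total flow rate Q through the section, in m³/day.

88.1

Flow is parallel to layering, so each bed carries its own Darcy discharge and the transmissivities add.
Σ(K_i·b_i) = 183×8.54 + 8.85×5.81 = 1614 m²/day.
Hydraulic gradient i = (279.97 − 279.25) / 1210 = 0.72 / 1210 = 0.0005950.
Q = Σ(K_i·b_i) · W · i = 1614 × 91.7 × 0.0005950 = 88.08 m³/day.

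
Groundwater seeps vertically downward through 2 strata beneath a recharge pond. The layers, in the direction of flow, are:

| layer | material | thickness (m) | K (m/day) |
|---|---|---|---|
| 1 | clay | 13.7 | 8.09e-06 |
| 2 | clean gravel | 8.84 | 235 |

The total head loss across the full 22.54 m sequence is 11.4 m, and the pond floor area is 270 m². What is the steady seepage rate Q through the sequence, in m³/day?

0.00182

Flow is perpendicular to layering, so the layers act in series and the equivalent K is the thickness-weighted harmonic mean.
Total thickness L = 13.7 + 8.84 = 22.54 m.
Σ(b_i/K_i) = 13.7/8.09e-06 + 8.84/235 = 1.693e+06 d.
K_eq = L / Σ(b_i/K_i) = 22.54 / 1.693e+06 = 1.331e-05 m/day.
Q = K_eq · A · (Δh/L) = 1.331e-05 × 270 × (11.4/22.54) = 0.001818 m³/day.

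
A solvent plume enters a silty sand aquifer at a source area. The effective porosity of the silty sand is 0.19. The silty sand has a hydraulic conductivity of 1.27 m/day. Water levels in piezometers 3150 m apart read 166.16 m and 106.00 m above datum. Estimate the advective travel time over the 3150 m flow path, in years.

Hydraulic gradient i = (166.16 − 106.00) / 3150 = 60.16 / 3150 = 0.01910.
Darcy flux q = K · i = 1.270 × 0.01910 = 0.02425 m/day.
Seepage velocity v = q / n_e = 0.02425 / 0.19 = 0.1277 m/day.
Travel time t = L / v = 3150 / 0.1277 = 24675 days = 67.56 years.

67.6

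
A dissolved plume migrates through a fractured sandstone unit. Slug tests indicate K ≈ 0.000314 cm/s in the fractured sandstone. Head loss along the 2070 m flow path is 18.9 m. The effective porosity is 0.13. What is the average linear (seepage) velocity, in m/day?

Convert K: 0.000314 cm/s × 864 = 0.2713 m/day.
Hydraulic gradient i = Δh / L = 18.9 / 2070 = 0.009130.
Darcy flux q = K · i = 0.2713 × 0.009130 = 0.002477 m/day.
Seepage velocity v = q / n_e = 0.002477 / 0.13 = 0.01905 m/day.

0.0191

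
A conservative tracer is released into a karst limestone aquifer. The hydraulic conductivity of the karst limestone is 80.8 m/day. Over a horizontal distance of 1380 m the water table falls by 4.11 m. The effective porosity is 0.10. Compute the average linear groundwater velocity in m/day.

2.41

Hydraulic gradient i = Δh / L = 4.11 / 1380 = 0.002978.
Darcy flux q = K · i = 80.80 × 0.002978 = 0.2406 m/day.
Seepage velocity v = q / n_e = 0.2406 / 0.10 = 2.406 m/day.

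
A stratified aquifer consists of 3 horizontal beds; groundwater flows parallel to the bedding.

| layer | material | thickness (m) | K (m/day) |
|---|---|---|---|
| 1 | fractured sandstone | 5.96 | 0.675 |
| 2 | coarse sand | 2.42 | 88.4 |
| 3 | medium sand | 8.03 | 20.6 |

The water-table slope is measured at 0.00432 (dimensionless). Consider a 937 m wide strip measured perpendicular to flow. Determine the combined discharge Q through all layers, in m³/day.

1550

Flow is parallel to layering, so each bed carries its own Darcy discharge and the transmissivities add.
Σ(K_i·b_i) = 0.675×5.96 + 88.4×2.42 + 20.6×8.03 = 383.4 m²/day.
Hydraulic gradient i = 0.00432.
Q = Σ(K_i·b_i) · W · i = 383.4 × 937 × 0.004320 = 1552 m³/day.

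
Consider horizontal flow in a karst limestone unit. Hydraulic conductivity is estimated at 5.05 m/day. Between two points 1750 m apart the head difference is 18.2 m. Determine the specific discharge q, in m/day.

Hydraulic gradient i = Δh / L = 18.2 / 1750 = 0.01040.
Specific discharge q = K · i = 5.050 × 0.01040 = 0.05252 m/day.

0.0525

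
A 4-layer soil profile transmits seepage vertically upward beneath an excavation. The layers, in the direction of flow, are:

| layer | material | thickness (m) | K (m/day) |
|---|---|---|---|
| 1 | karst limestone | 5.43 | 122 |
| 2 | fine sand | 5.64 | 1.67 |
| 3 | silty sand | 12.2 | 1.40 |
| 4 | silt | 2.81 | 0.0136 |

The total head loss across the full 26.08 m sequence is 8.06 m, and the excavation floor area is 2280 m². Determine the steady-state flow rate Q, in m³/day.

84.0

Flow is perpendicular to layering, so the layers act in series and the equivalent K is the thickness-weighted harmonic mean.
Total thickness L = 5.43 + 5.64 + 12.2 + 2.81 = 26.08 m.
Σ(b_i/K_i) = 5.43/122 + 5.64/1.67 + 12.2/1.40 + 2.81/0.0136 = 218.8 d.
K_eq = L / Σ(b_i/K_i) = 26.08 / 218.8 = 0.1192 m/day.
Q = K_eq · A · (Δh/L) = 0.1192 × 2280 × (8.06/26.08) = 84.01 m³/day.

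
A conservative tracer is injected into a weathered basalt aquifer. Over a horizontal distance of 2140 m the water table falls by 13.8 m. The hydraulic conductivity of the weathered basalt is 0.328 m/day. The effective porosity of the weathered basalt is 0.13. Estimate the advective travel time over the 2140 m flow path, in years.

Hydraulic gradient i = Δh / L = 13.8 / 2140 = 0.006449.
Darcy flux q = K · i = 0.3280 × 0.006449 = 0.002115 m/day.
Seepage velocity v = q / n_e = 0.002115 / 0.13 = 0.01627 m/day.
Travel time t = L / v = 2140 / 0.01627 = 1.315e+05 days = 360.1 years.

360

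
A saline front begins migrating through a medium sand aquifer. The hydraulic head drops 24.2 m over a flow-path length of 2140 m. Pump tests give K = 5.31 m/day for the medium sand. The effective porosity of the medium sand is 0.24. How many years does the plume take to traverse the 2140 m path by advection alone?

Hydraulic gradient i = Δh / L = 24.2 / 2140 = 0.01131.
Darcy flux q = K · i = 5.310 × 0.01131 = 0.06005 m/day.
Seepage velocity v = q / n_e = 0.06005 / 0.24 = 0.2502 m/day.
Travel time t = L / v = 2140 / 0.2502 = 8553 days = 23.42 years.

23.4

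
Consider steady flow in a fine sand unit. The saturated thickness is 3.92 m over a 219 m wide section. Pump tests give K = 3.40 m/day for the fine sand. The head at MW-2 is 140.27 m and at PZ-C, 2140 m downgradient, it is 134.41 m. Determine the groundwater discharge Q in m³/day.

Cross-sectional area A = 219 × 3.92 = 858.5 m².
Hydraulic gradient i = (140.27 − 134.41) / 2140 = 5.86 / 2140 = 0.002738.
Darcy's law: Q = K · A · i = 3.400 × 858.5 × 0.002738 = 7.993 m³/day.

7.99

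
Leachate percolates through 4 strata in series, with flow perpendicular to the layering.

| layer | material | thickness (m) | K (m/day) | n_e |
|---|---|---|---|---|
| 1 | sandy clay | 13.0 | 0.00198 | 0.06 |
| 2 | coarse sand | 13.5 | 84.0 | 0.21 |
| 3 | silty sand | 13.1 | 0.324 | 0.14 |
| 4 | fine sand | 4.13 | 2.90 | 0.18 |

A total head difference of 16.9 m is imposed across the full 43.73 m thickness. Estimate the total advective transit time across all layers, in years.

With flow normal to the layers, continuity requires the same specific discharge q through every layer.
Σ(b_i/K_i) = 13.0/0.00198 + 13.5/84.0 + 13.1/0.324 + 4.13/2.90 = 6608 d.
q = Δh / Σ(b_i/K_i) = 16.9 / 6608 = 0.002558 m/day.
In each layer the seepage velocity is v_i = q/n_i, so the layer transit time is t_i = b_i·n_i / q:
  layer 1 (sandy clay): t_1 = 13.0 × 0.06 / 0.002558 = 305.0 d
  layer 2 (coarse sand): t_2 = 13.5 × 0.21 / 0.002558 = 1108 d
  layer 3 (silty sand): t_3 = 13.1 × 0.14 / 0.002558 = 717.1 d
  layer 4 (fine sand): t_4 = 4.13 × 0.18 / 0.002558 = 290.7 d
Total t = Σ t_i = 2421 days = 6.629 years.

6.63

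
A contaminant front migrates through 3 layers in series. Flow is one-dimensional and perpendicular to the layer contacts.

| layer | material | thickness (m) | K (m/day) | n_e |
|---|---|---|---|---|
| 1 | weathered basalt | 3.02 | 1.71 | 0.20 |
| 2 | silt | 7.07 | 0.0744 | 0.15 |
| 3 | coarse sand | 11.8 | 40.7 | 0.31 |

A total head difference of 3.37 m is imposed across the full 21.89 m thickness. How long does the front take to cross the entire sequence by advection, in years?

0.420

With flow normal to the layers, continuity requires the same specific discharge q through every layer.
Σ(b_i/K_i) = 3.02/1.71 + 7.07/0.0744 + 11.8/40.7 = 97.08 d.
q = Δh / Σ(b_i/K_i) = 3.37 / 97.08 = 0.03471 m/day.
In each layer the seepage velocity is v_i = q/n_i, so the layer transit time is t_i = b_i·n_i / q:
  layer 1 (weathered basalt): t_1 = 3.02 × 0.20 / 0.03471 = 17.40 d
  layer 2 (silt): t_2 = 7.07 × 0.15 / 0.03471 = 30.55 d
  layer 3 (coarse sand): t_3 = 11.8 × 0.31 / 0.03471 = 105.4 d
Total t = Σ t_i = 153.3 days = 0.4198 years.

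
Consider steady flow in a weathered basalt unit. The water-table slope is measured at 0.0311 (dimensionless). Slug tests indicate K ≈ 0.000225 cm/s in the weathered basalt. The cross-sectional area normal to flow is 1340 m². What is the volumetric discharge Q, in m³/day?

8.10

Convert K: 0.000225 cm/s × 864 = 0.1944 m/day.
Hydraulic gradient i = 0.0311.
Darcy's law: Q = K · A · i = 0.1944 × 1340 × 0.03110 = 8.101 m³/day.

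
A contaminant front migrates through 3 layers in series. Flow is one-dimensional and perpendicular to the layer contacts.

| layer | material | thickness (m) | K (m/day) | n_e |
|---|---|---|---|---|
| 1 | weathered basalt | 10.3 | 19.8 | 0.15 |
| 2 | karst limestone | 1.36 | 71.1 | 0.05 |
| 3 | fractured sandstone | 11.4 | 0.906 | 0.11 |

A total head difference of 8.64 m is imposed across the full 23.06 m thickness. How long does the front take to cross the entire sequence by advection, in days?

4.35

With flow normal to the layers, continuity requires the same specific discharge q through every layer.
Σ(b_i/K_i) = 10.3/19.8 + 1.36/71.1 + 11.4/0.906 = 13.12 d.
q = Δh / Σ(b_i/K_i) = 8.64 / 13.12 = 0.6584 m/day.
In each layer the seepage velocity is v_i = q/n_i, so the layer transit time is t_i = b_i·n_i / q:
  layer 1 (weathered basalt): t_1 = 10.3 × 0.15 / 0.6584 = 2.346 d
  layer 2 (karst limestone): t_2 = 1.36 × 0.05 / 0.6584 = 0.1033 d
  layer 3 (fractured sandstone): t_3 = 11.4 × 0.11 / 0.6584 = 1.905 d
Total t = Σ t_i = 4.354 days.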